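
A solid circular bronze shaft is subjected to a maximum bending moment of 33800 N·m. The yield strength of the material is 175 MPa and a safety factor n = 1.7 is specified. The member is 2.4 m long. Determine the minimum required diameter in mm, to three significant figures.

σ_allow = 175/1.7 = 102.9 MPa.
For a solid circular section σ = 32M/(πd³), so d³ = 32M/(π σ_allow) = 32×3.3800×10^7/(π×102.9) = 3.344×10^6 mm³.
d = 149.5 mm.

d = 150 mm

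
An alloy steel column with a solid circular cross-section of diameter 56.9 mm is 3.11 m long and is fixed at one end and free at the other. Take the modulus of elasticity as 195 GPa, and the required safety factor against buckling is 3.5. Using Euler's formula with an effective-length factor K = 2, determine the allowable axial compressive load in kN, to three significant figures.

I = πd⁴/64 = π×56.9⁴/64 = 514500 mm⁴.
Effective length L_e = KL = 2×3.11 m = 6220 mm.
Euler critical load P_cr = π²EI/L_e² = π²×195000×514500/6220² = 25600 N.
P_allow = P_cr/n = 25600/3.5 = 7313 N.

P_allow = 7.31 kN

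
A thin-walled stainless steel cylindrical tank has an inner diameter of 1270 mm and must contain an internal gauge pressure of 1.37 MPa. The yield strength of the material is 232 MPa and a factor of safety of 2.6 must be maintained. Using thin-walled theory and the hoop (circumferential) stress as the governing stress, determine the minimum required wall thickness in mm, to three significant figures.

t = 9.75 mm

σ_allow = 232/2.6 = 89.23 MPa.
Hoop stress σ_h = pD/(2t), so t = pD/(2σ_allow) = 1.37×1270/(2×89.23) = 9.749 mm.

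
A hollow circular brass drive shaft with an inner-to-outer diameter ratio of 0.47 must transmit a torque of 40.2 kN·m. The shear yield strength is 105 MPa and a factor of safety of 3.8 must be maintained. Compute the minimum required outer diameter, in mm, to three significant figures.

d_o = 198 mm

τ_allow = 105/3.8 = 27.63 MPa.
For a hollow shaft τ = 16T/[πd_o³(1−k⁴)] with k = 0.47, so 1−k⁴ = 0.9512.
d_o³ = 16T/[π τ_allow (1−k⁴)] = 16×4.0200×10^7/(π×27.63×0.9512) = 7.790×10^6 mm³.
d_o = 198.2 mm.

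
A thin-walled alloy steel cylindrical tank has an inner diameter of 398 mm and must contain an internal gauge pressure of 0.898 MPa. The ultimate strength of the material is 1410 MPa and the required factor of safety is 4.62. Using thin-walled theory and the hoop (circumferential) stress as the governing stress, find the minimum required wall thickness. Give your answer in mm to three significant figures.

σ_allow = 1410/4.62 = 305.2 MPa.
Hoop stress σ_h = pD/(2t), so t = pD/(2σ_allow) = 0.898×398/(2×305.2) = 0.5855 mm.

t = 0.586 mm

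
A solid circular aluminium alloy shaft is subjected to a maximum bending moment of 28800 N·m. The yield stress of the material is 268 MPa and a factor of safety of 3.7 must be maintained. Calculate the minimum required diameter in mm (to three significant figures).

d = 159 mm

σ_allow = 268/3.7 = 72.43 MPa.
For a solid circular section σ = 32M/(πd³), so d³ = 32M/(π σ_allow) = 32×2.8800×10^7/(π×72.43) = 4.050×10^6 mm³.
d = 159.4 mm.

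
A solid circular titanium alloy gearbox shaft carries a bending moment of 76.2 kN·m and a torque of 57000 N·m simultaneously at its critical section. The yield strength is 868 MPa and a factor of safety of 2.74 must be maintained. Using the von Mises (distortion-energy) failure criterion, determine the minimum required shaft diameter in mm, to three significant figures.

σ_allow = σ_y/n = 868/2.74 = 316.8 MPa.
For a solid shaft σ_b = 32M/(πd³) and τ = 16T/(πd³), so the von Mises stress is σ' = (16/πd³)·√(4M²+3T²).
√(4M²+3T²) = √(4×(7.620×10^7)² + 3×(5.700×10^7)²) = 1.816×10^8 N·mm.
d³ = 16×1.816×10^8/(π×316.8) = 2.919×10^6 mm³.
d = 142.9 mm.

d = 143 mm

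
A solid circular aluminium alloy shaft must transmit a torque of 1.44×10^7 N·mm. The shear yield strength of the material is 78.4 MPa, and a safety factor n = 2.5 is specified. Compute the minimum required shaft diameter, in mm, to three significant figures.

d = 133 mm

Allowable shear stress τ_allow = 78.4/2.5 = 31.36 MPa.
For a solid shaft τ = 16T/(πd³), so d³ = 16T/(π τ_allow) = 16×1.4400×10^7/(π×31.36) = 2.339×10^6 mm³.
d = (2.339×10^6)^(1/3) = 132.7 mm.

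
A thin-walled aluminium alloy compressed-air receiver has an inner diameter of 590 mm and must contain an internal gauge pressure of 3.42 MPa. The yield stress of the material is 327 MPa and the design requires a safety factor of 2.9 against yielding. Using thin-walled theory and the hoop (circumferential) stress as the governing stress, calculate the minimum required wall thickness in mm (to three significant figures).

t = 8.95 mm

σ_allow = 327/2.9 = 112.8 MPa.
Hoop stress σ_h = pD/(2t), so t = pD/(2σ_allow) = 3.42×590/(2×112.8) = 8.947 mm.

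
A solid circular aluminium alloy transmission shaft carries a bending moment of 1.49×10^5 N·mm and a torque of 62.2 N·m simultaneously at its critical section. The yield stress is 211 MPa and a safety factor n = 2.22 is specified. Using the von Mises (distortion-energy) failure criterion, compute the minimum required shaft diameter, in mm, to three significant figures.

d = 25.7 mm

σ_allow = σ_y/n = 211/2.22 = 95.05 MPa.
For a solid shaft σ_b = 32M/(πd³) and τ = 16T/(πd³), so the von Mises stress is σ' = (16/πd³)·√(4M²+3T²).
√(4M²+3T²) = √(4×(149000)² + 3×(62200)²) = 316900 N·mm.
d³ = 16×316900/(π×95.05) = 16980 mm³.
d = 25.70 mm.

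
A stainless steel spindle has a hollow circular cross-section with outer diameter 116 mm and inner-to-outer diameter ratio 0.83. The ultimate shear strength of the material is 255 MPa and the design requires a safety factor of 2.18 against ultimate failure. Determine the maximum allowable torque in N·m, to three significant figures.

τ_allow = 255/2.18 = 117.0 MPa.
For a hollow shaft T_allow = τ_allow·πd_o³(1−k⁴)/16 with 1−k⁴ = 0.5254, so πd_o³(1−k⁴)/16 = 161000 mm³.
T_allow = 117.0×161000 = 1.884×10^7 N·mm = 18840 N·m.

T_allow = 18800 N·m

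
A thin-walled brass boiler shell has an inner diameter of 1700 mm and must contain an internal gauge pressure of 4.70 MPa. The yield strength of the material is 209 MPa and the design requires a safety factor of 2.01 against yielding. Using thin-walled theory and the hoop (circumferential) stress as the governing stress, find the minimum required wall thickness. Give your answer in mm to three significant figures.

t = 38.4 mm

σ_allow = 209/2.01 = 104.0 MPa.
Hoop stress σ_h = pD/(2t), so t = pD/(2σ_allow) = 4.70×1700/(2×104.0) = 38.42 mm.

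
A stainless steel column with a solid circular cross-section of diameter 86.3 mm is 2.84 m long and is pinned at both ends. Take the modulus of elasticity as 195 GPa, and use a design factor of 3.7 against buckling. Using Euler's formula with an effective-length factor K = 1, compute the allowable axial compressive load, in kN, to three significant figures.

I = πd⁴/64 = π×86.3⁴/64 = 2.723×10^6 mm⁴.
Effective length L_e = KL = 1×2.84 m = 2840 mm.
Euler critical load P_cr = π²EI/L_e² = π²×195000×2.723×10^6/2840² = 649700 N.
P_allow = P_cr/n = 649700/3.7 = 175600 N.

P_allow = 176 kN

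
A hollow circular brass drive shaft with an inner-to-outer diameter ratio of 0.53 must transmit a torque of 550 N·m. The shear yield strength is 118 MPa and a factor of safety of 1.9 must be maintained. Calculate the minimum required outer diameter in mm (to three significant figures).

τ_allow = 118/1.9 = 62.11 MPa.
For a hollow shaft τ = 16T/[πd_o³(1−k⁴)] with k = 0.53, so 1−k⁴ = 0.9211.
d_o³ = 16T/[π τ_allow (1−k⁴)] = 16×550000/(π×62.11×0.9211) = 48970 mm³.
d_o = 36.58 mm.

d_o = 36.6 mm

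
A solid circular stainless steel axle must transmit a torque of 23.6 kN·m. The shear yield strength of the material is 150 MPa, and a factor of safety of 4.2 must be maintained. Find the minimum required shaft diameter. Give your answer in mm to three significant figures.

Allowable shear stress τ_allow = 150/4.2 = 35.71 MPa.
For a solid shaft τ = 16T/(πd³), so d³ = 16T/(π τ_allow) = 16×2.3600×10^7/(π×35.71) = 3.365×10^6 mm³.
d = (3.365×10^6)^(1/3) = 149.9 mm.

d = 150 mm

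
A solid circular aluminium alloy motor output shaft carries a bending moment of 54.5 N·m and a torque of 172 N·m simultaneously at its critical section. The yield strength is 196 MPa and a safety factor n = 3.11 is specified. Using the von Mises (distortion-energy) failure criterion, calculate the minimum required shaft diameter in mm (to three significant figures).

d = 29.5 mm

σ_allow = σ_y/n = 196/3.11 = 63.02 MPa.
For a solid shaft σ_b = 32M/(πd³) and τ = 16T/(πd³), so the von Mises stress is σ' = (16/πd³)·√(4M²+3T²).
√(4M²+3T²) = √(4×(54500)² + 3×(172000)²) = 317200 N·mm.
d³ = 16×317200/(π×63.02) = 25640 mm³.
d = 29.49 mm.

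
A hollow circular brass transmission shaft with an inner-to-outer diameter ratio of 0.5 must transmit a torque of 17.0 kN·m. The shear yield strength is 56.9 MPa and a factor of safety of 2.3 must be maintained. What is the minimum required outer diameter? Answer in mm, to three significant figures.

d_o = 155 mm

τ_allow = 56.9/2.3 = 24.74 MPa.
For a hollow shaft τ = 16T/[πd_o³(1−k⁴)] with k = 0.5, so 1−k⁴ = 0.9375.
d_o³ = 16T/[π τ_allow (1−k⁴)] = 16×1.7000×10^7/(π×24.74×0.9375) = 3.733×10^6 mm³.
d_o = 155.1 mm.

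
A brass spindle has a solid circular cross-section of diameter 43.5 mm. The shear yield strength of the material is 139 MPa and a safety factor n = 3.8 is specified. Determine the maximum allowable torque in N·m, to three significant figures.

T_allow = 591 N·m

τ_allow = 139/3.8 = 36.58 MPa.
For a solid shaft T_allow = τ_allow·πd³/16; πd³/16 = π×43.5³/16 = 16160 mm³.
T_allow = 36.58×16160 = 591200 N·mm = 591.2 N·m.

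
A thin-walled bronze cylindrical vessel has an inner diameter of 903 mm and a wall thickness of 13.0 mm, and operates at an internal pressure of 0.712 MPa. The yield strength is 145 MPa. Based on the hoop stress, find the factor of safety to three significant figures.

n = 5.86

σ_h = pD/(2t) = 0.712×903/(2×13.0) = 24.73 MPa.
n = 145/24.73 = 5.864.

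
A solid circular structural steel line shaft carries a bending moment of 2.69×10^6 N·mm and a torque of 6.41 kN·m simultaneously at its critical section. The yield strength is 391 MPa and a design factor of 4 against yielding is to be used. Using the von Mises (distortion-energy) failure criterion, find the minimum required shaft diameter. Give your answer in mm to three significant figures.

d = 86.3 mm

σ_allow = σ_y/n = 391/4 = 97.75 MPa.
For a solid shaft σ_b = 32M/(πd³) and τ = 16T/(πd³), so the von Mises stress is σ' = (16/πd³)·√(4M²+3T²).
√(4M²+3T²) = √(4×(2.690×10^6)² + 3×(6.410×10^6)²) = 1.234×10^7 N·mm.
d³ = 16×1.234×10^7/(π×97.75) = 642800 mm³.
d = 86.30 mm.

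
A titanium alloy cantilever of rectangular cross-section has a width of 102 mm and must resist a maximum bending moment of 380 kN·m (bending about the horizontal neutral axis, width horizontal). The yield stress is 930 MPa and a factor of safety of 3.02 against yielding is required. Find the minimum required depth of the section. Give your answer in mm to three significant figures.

h = 269 mm

σ_allow = 930/3.02 = 307.9 MPa.
For a rectangular section σ = 6M/(bh²), so h² = 6M/(b σ_allow) = 6×3.8000×10^8/(102×307.9) = 72590 mm².
h = 269.4 mm.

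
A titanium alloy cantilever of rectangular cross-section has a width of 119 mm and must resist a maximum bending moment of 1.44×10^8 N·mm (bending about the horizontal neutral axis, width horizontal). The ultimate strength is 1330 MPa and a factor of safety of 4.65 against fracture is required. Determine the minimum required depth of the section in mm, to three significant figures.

h = 159 mm

σ_allow = 1330/4.65 = 286.0 MPa.
For a rectangular section σ = 6M/(bh²), so h² = 6M/(b σ_allow) = 6×1.4400×10^8/(119×286.0) = 25380 mm².
h = 159.3 mm.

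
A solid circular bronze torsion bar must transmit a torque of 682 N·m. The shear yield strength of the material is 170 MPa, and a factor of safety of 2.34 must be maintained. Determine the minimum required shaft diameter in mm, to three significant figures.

d = 36.3 mm

Allowable shear stress τ_allow = 170/2.34 = 72.65 MPa.
For a solid shaft τ = 16T/(πd³), so d³ = 16T/(π τ_allow) = 16×682000/(π×72.65) = 47810 mm³.
d = (47810)^(1/3) = 36.29 mm.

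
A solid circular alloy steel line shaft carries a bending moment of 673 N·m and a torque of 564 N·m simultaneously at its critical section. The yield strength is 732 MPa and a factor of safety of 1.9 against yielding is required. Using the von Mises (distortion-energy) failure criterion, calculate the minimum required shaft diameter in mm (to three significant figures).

σ_allow = σ_y/n = 732/1.9 = 385.3 MPa.
For a solid shaft σ_b = 32M/(πd³) and τ = 16T/(πd³), so the von Mises stress is σ' = (16/πd³)·√(4M²+3T²).
√(4M²+3T²) = √(4×(673000)² + 3×(564000)²) = 1.663×10^6 N·mm.
d³ = 16×1.663×10^6/(π×385.3) = 21990 mm³.
d = 28.01 mm.

d = 28.0 mm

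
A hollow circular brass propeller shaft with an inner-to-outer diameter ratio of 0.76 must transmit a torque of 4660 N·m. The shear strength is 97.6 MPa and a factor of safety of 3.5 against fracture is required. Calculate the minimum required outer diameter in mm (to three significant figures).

d_o = 108 mm

τ_allow = 97.6/3.5 = 27.89 MPa.
For a hollow shaft τ = 16T/[πd_o³(1−k⁴)] with k = 0.76, so 1−k⁴ = 0.6664.
d_o³ = 16T/[π τ_allow (1−k⁴)] = 16×4660000/(π×27.89×0.6664) = 1.277×10^6 mm³.
d_o = 108.5 mm.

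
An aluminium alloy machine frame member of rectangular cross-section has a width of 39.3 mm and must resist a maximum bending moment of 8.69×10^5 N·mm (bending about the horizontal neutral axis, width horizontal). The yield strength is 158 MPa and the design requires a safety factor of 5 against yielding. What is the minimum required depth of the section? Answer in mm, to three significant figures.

h = 64.8 mm

σ_allow = 158/5 = 31.60 MPa.
For a rectangular section σ = 6M/(bh²), so h² = 6M/(b σ_allow) = 6×869000/(39.3×31.60) = 4198 mm².
h = 64.80 mm.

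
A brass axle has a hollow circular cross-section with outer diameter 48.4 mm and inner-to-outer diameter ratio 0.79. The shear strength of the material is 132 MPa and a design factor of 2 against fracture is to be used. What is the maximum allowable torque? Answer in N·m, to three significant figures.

T_allow = 897 N·m

τ_allow = 132/2 = 66.00 MPa.
For a hollow shaft T_allow = τ_allow·πd_o³(1−k⁴)/16 with 1−k⁴ = 0.6105, so πd_o³(1−k⁴)/16 = 13590 mm³.
T_allow = 66.00×13590 = 897000 N·mm = 897.0 N·m.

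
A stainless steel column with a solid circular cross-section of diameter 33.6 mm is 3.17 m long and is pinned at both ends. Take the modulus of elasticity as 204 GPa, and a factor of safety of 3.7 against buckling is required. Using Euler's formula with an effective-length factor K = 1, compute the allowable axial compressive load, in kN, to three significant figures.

P_allow = 3.39 kN

I = πd⁴/64 = π×33.6⁴/64 = 62560 mm⁴.
Effective length L_e = KL = 1×3.17 m = 3170 mm.
Euler critical load P_cr = π²EI/L_e² = π²×204000×62560/3170² = 12540 N.
P_allow = P_cr/n = 12540/3.7 = 3388 N.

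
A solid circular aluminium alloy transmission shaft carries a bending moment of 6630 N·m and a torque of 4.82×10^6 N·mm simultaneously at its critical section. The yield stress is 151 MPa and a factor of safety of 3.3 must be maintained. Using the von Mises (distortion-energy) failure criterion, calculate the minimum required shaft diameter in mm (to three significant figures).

σ_allow = σ_y/n = 151/3.3 = 45.76 MPa.
For a solid shaft σ_b = 32M/(πd³) and τ = 16T/(πd³), so the von Mises stress is σ' = (16/πd³)·√(4M²+3T²).
√(4M²+3T²) = √(4×(6.630×10^6)² + 3×(4.820×10^6)²) = 1.567×10^7 N·mm.
d³ = 16×1.567×10^7/(π×45.76) = 1.744×10^6 mm³.
d = 120.4 mm.

d = 120 mm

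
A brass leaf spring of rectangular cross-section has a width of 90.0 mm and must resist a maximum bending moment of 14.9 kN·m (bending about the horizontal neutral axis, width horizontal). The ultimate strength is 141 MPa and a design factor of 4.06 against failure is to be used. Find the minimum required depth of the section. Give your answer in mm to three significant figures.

h = 169 mm

σ_allow = 141/4.06 = 34.73 MPa.
For a rectangular section σ = 6M/(bh²), so h² = 6M/(b σ_allow) = 6×1.4900×10^7/(90.0×34.73) = 28600 mm².
h = 169.1 mm.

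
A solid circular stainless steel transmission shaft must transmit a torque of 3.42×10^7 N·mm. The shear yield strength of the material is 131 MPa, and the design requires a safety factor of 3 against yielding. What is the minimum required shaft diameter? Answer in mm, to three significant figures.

d = 159 mm

Allowable shear stress τ_allow = 131/3 = 43.67 MPa.
For a solid shaft τ = 16T/(πd³), so d³ = 16T/(π τ_allow) = 16×3.4200×10^7/(π×43.67) = 3.989×10^6 mm³.
d = (3.989×10^6)^(1/3) = 158.6 mm.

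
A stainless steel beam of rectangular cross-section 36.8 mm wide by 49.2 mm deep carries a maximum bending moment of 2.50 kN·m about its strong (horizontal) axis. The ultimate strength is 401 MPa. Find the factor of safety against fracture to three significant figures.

n = 2.38

Section modulus S = bh²/6 = 36.8×49.2²/6 = 14850 mm³.
σ = M/S = 2500000/14850 = 168.4 MPa.
n = 401/168.4 = 2.381.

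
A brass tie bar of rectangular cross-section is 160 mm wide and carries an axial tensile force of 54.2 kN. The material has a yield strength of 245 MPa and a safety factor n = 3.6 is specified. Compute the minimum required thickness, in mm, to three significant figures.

t = 4.98 mm

σ_allow = 245/3.6 = 68.06 MPa.
Required area A = F/σ_allow = 54200/68.06 = 796.4 mm².
t = A/w = 796.4/160 = 4.978 mm.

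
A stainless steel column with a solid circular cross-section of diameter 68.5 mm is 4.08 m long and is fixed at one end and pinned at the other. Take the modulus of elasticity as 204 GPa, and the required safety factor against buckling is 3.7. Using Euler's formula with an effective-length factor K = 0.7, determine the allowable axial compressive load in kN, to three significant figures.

P_allow = 72.1 kN

I = πd⁴/64 = π×68.5⁴/64 = 1.081×10^6 mm⁴.
Effective length L_e = KL = 0.7×4.08 m = 2856 mm.
Euler critical load P_cr = π²EI/L_e² = π²×204000×1.081×10^6/2856² = 266800 N.
P_allow = P_cr/n = 266800/3.7 = 72100 N.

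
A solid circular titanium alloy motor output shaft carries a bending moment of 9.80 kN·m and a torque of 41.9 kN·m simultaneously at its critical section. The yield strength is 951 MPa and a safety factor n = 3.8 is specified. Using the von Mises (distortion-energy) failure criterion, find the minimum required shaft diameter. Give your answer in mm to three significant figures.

σ_allow = σ_y/n = 951/3.8 = 250.3 MPa.
For a solid shaft σ_b = 32M/(πd³) and τ = 16T/(πd³), so the von Mises stress is σ' = (16/πd³)·√(4M²+3T²).
√(4M²+3T²) = √(4×(9.800×10^6)² + 3×(4.190×10^7)²) = 7.517×10^7 N·mm.
d³ = 16×7.517×10^7/(π×250.3) = 1.530×10^6 mm³.
d = 115.2 mm.

d = 115 mm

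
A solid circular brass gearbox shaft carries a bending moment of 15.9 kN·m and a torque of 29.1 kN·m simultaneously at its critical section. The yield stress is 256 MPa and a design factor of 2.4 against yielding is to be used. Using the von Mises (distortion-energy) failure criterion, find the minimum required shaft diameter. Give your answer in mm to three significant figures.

σ_allow = σ_y/n = 256/2.4 = 106.7 MPa.
For a solid shaft σ_b = 32M/(πd³) and τ = 16T/(πd³), so the von Mises stress is σ' = (16/πd³)·√(4M²+3T²).
√(4M²+3T²) = √(4×(1.590×10^7)² + 3×(2.910×10^7)²) = 5.960×10^7 N·mm.
d³ = 16×5.960×10^7/(π×106.7) = 2.845×10^6 mm³.
d = 141.7 mm.

d = 142 mm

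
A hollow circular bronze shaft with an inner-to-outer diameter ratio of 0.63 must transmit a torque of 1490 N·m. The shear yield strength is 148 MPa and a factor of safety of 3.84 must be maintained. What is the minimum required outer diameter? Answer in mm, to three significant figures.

τ_allow = 148/3.84 = 38.54 MPa.
For a hollow shaft τ = 16T/[πd_o³(1−k⁴)] with k = 0.63, so 1−k⁴ = 0.8425.
d_o³ = 16T/[π τ_allow (1−k⁴)] = 16×1490000/(π×38.54×0.8425) = 233700 mm³.
d_o = 61.60 mm.

d_o = 61.6 mm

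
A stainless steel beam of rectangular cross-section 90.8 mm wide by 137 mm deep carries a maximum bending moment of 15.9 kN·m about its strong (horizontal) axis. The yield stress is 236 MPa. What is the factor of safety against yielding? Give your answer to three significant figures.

n = 4.22

Section modulus S = bh²/6 = 90.8×137²/6 = 284000 mm³.
σ = M/S = 1.5900×10^7/284000 = 55.98 MPa.
n = 236/55.98 = 4.216.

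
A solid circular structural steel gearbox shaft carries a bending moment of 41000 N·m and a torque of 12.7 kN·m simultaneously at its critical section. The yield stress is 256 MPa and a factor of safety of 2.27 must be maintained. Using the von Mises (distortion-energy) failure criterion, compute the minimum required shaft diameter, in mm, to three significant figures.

d = 157 mm

σ_allow = σ_y/n = 256/2.27 = 112.8 MPa.
For a solid shaft σ_b = 32M/(πd³) and τ = 16T/(πd³), so the von Mises stress is σ' = (16/πd³)·√(4M²+3T²).
√(4M²+3T²) = √(4×(4.100×10^7)² + 3×(1.270×10^7)²) = 8.490×10^7 N·mm.
d³ = 16×8.490×10^7/(π×112.8) = 3.834×10^6 mm³.
d = 156.5 mm.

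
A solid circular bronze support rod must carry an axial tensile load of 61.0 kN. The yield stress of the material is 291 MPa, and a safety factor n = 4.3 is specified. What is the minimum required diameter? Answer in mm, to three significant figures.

Allowable stress σ_allow = 291/4.3 = 67.67 MPa.
Required area A = F/σ_allow = 61000/67.67 = 901.4 mm².
A = πd²/4 → d = √(4A/π) = 33.88 mm.

d = 33.9 mm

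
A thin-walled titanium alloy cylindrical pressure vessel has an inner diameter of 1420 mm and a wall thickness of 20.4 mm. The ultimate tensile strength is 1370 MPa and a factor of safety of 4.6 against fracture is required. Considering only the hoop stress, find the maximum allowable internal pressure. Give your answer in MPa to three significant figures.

p_allow = 8.56 MPa

σ_allow = 1370/4.6 = 297.8 MPa.
σ_h = pD/(2t) → p_allow = 2σ_allow t/D = 2×297.8×20.4/1420 = 8.557 MPa.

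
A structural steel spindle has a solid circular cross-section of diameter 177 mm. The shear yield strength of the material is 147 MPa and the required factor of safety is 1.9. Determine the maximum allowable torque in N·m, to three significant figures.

τ_allow = 147/1.9 = 77.37 MPa.
For a solid shaft T_allow = τ_allow·πd³/16; πd³/16 = π×177³/16 = 1.089×10^6 mm³.
T_allow = 77.37×1.089×10^6 = 8.424×10^7 N·mm = 84240 N·m.

T_allow = 84200 N·m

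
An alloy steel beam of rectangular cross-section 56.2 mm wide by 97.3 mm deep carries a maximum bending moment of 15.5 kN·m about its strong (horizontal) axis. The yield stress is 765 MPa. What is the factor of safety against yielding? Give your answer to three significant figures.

n = 4.38

Section modulus S = bh²/6 = 56.2×97.3²/6 = 88680 mm³.
σ = M/S = 1.5500×10^7/88680 = 174.8 MPa.
n = 765/174.8 = 4.377.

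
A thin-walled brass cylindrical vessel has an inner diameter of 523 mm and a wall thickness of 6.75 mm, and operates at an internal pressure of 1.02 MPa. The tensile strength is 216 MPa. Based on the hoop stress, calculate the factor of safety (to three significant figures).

σ_h = pD/(2t) = 1.02×523/(2×6.75) = 39.52 MPa.
n = 216/39.52 = 5.466.

n = 5.47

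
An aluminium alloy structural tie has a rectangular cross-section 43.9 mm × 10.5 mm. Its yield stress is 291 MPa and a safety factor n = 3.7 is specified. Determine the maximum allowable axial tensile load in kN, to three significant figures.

F_allow = 36.3 kN

σ_allow = 291/3.7 = 78.65 MPa.
A = 43.9×10.5 = 460.9 mm².
F_allow = σ_allow × A = 78.65×460.9 = 36250 N.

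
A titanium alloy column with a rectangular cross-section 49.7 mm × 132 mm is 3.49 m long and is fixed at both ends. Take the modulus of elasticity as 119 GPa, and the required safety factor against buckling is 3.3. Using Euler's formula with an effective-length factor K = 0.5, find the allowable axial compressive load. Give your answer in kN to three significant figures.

P_allow = 158 kN

Buckling occurs about the weak axis: I_min = h·b³/12 = 132×49.7³/12 = 1.350×10^6 mm⁴ (b = 49.7 mm is the smaller dimension).
Effective length L_e = KL = 0.5×3.49 m = 1745 mm.
Euler critical load P_cr = π²EI/L_e² = π²×119000×1.350×10^6/1745² = 520900 N.
P_allow = P_cr/n = 520900/3.3 = 157800 N.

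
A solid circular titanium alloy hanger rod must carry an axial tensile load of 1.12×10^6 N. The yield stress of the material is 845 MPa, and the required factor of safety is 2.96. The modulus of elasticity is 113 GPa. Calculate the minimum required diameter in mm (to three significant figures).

Allowable stress σ_allow = 845/2.96 = 285.5 MPa.
Required area A = F/σ_allow = 1120000/285.5 = 3923 mm².
A = πd²/4 → d = √(4A/π) = 70.68 mm.

d = 70.7 mm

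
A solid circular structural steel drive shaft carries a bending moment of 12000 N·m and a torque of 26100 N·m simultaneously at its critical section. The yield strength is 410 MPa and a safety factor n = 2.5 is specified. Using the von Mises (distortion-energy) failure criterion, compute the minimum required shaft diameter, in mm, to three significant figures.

σ_allow = σ_y/n = 410/2.5 = 164.0 MPa.
For a solid shaft σ_b = 32M/(πd³) and τ = 16T/(πd³), so the von Mises stress is σ' = (16/πd³)·√(4M²+3T²).
√(4M²+3T²) = √(4×(1.200×10^7)² + 3×(2.610×10^7)²) = 5.118×10^7 N·mm.
d³ = 16×5.118×10^7/(π×164.0) = 1.589×10^6 mm³.
d = 116.7 mm.

d = 117 mm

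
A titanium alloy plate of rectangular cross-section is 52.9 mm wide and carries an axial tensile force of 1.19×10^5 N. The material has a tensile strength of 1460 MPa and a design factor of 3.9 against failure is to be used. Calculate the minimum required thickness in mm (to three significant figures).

t = 6.01 mm

σ_allow = 1460/3.9 = 374.4 MPa.
Required area A = F/σ_allow = 119000/374.4 = 317.9 mm².
t = A/w = 317.9/52.9 = 6.009 mm.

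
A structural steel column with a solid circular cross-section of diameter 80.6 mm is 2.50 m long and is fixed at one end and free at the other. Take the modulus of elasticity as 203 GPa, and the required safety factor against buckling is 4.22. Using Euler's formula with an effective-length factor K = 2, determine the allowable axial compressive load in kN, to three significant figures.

P_allow = 39.3 kN

I = πd⁴/64 = π×80.6⁴/64 = 2.072×10^6 mm⁴.
Effective length L_e = KL = 2×2.50 m = 5000 mm.
Euler critical load P_cr = π²EI/L_e² = π²×203000×2.072×10^6/5000² = 166000 N.
P_allow = P_cr/n = 166000/4.22 = 39340 N.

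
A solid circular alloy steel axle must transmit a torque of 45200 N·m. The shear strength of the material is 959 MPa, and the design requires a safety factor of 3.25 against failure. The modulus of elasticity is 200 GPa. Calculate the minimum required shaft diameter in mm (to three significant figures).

Allowable shear stress τ_allow = 959/3.25 = 295.1 MPa.
For a solid shaft τ = 16T/(πd³), so d³ = 16T/(π τ_allow) = 16×4.5200×10^7/(π×295.1) = 780100 mm³.
d = (780100)^(1/3) = 92.06 mm.

d = 92.1 mm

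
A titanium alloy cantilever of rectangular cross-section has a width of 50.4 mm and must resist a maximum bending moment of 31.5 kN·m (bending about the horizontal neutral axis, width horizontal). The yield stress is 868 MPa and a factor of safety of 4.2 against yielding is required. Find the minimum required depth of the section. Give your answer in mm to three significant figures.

h = 135 mm

σ_allow = 868/4.2 = 206.7 MPa.
For a rectangular section σ = 6M/(bh²), so h² = 6M/(b σ_allow) = 6×3.1500×10^7/(50.4×206.7) = 18150 mm².
h = 134.7 mm.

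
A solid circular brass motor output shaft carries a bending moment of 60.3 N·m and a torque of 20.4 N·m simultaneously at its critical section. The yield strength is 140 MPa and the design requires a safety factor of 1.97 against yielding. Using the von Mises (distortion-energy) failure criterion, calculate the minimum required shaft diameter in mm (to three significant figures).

σ_allow = σ_y/n = 140/1.97 = 71.07 MPa.
For a solid shaft σ_b = 32M/(πd³) and τ = 16T/(πd³), so the von Mises stress is σ' = (16/πd³)·√(4M²+3T²).
√(4M²+3T²) = √(4×(60300)² + 3×(20400)²) = 125700 N·mm.
d³ = 16×125700/(π×71.07) = 9006 mm³.
d = 20.81 mm.

d = 20.8 mm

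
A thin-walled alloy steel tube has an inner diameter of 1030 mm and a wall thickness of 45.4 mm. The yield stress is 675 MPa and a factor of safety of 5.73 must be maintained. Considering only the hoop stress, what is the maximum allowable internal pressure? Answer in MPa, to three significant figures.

p_allow = 10.4 MPa

σ_allow = 675/5.73 = 117.8 MPa.
σ_h = pD/(2t) → p_allow = 2σ_allow t/D = 2×117.8×45.4/1030 = 10.38 MPa.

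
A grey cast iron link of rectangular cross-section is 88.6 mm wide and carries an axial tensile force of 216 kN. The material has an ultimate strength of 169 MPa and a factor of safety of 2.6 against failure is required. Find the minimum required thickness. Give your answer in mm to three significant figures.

σ_allow = 169/2.6 = 65.00 MPa.
Required area A = F/σ_allow = 216000/65.00 = 3323 mm².
t = A/w = 3323/88.6 = 37.51 mm.

t = 37.5 mm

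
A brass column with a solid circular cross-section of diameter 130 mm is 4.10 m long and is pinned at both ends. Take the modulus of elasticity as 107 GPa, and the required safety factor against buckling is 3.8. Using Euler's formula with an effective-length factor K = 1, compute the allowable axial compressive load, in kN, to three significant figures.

I = πd⁴/64 = π×130⁴/64 = 1.402×10^7 mm⁴.
Effective length L_e = KL = 1×4.10 m = 4100 mm.
Euler critical load P_cr = π²EI/L_e² = π²×107000×1.402×10^7/4100² = 880800 N.
P_allow = P_cr/n = 880800/3.8 = 231800 N.

P_allow = 232 kN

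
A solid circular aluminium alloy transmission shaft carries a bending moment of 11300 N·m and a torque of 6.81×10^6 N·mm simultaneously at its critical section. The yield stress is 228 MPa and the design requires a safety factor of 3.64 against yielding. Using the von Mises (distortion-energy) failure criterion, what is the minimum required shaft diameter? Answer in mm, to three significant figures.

σ_allow = σ_y/n = 228/3.64 = 62.64 MPa.
For a solid shaft σ_b = 32M/(πd³) and τ = 16T/(πd³), so the von Mises stress is σ' = (16/πd³)·√(4M²+3T²).
√(4M²+3T²) = √(4×(1.130×10^7)² + 3×(6.810×10^6)²) = 2.549×10^7 N·mm.
d³ = 16×2.549×10^7/(π×62.64) = 2.073×10^6 mm³.
d = 127.5 mm.

d = 128 mm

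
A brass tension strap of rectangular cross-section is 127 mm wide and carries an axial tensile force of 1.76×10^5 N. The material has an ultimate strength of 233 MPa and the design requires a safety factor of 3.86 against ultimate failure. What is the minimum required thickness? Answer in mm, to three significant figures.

t = 23.0 mm

σ_allow = 233/3.86 = 60.36 MPa.
Required area A = F/σ_allow = 176000/60.36 = 2916 mm².
t = A/w = 2916/127 = 22.96 mm.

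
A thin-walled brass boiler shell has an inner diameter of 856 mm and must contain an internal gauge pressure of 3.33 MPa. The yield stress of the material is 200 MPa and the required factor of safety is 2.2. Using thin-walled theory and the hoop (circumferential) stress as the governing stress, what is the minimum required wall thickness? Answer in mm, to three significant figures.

t = 15.7 mm

σ_allow = 200/2.2 = 90.91 MPa.
Hoop stress σ_h = pD/(2t), so t = pD/(2σ_allow) = 3.33×856/(2×90.91) = 15.68 mm.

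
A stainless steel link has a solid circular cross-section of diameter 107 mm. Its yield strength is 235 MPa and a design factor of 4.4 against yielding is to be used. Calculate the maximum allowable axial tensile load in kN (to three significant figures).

σ_allow = 235/4.4 = 53.41 MPa.
A = πd²/4 = π×107²/4 = 8992 mm².
F_allow = σ_allow × A = 53.41×8992 = 480300 N.

F_allow = 480 kN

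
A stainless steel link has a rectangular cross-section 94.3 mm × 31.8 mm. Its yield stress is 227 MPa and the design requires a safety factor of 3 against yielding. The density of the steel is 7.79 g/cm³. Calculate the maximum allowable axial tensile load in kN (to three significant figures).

σ_allow = 227/3 = 75.67 MPa.
A = 94.3×31.8 = 2999 mm².
F_allow = σ_allow × A = 75.67×2999 = 226900 N.

F_allow = 227 kN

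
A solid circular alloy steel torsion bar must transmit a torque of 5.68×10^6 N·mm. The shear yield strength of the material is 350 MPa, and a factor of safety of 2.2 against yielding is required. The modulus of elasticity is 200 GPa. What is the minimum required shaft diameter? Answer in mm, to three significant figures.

Allowable shear stress τ_allow = 350/2.2 = 159.1 MPa.
For a solid shaft τ = 16T/(πd³), so d³ = 16T/(π τ_allow) = 16×5680000/(π×159.1) = 181800 mm³.
d = (181800)^(1/3) = 56.65 mm.

d = 56.7 mm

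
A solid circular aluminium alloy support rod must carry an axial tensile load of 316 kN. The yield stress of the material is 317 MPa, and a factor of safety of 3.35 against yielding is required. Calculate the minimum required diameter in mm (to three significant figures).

Allowable stress σ_allow = 317/3.35 = 94.63 MPa.
Required area A = F/σ_allow = 316000/94.63 = 3339 mm².
A = πd²/4 → d = √(4A/π) = 65.21 mm.

d = 65.2 mm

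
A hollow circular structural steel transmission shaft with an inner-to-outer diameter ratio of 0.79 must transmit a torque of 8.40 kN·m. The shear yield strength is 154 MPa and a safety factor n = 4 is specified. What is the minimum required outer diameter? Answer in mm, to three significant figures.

d_o = 122 mm

τ_allow = 154/4 = 38.50 MPa.
For a hollow shaft τ = 16T/[πd_o³(1−k⁴)] with k = 0.79, so 1−k⁴ = 0.6105.
d_o³ = 16T/[π τ_allow (1−k⁴)] = 16×8400000/(π×38.50×0.6105) = 1.820×10^6 mm³.
d_o = 122.1 mm.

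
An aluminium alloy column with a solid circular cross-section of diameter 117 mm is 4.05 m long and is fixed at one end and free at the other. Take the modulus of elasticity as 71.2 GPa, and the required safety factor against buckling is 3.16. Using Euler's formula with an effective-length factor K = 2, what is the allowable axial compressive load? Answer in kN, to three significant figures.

I = πd⁴/64 = π×117⁴/64 = 9.198×10^6 mm⁴.
Effective length L_e = KL = 2×4.05 m = 8100 mm.
Euler critical load P_cr = π²EI/L_e² = π²×71200×9.198×10^6/8100² = 98520 N.
P_allow = P_cr/n = 98520/3.16 = 31180 N.

P_allow = 31.2 kN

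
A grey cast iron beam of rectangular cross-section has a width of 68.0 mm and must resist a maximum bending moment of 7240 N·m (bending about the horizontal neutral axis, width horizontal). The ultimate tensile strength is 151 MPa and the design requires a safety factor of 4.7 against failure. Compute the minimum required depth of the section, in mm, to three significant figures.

h = 141 mm

σ_allow = 151/4.7 = 32.13 MPa.
For a rectangular section σ = 6M/(bh²), so h² = 6M/(b σ_allow) = 6×7240000/(68.0×32.13) = 19880 mm².
h = 141.0 mm.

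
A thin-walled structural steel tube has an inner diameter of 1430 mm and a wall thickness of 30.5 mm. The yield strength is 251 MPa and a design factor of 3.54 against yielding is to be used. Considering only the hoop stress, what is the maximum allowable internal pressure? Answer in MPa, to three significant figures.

σ_allow = 251/3.54 = 70.90 MPa.
σ_h = pD/(2t) → p_allow = 2σ_allow t/D = 2×70.90×30.5/1430 = 3.025 MPa.

p_allow = 3.02 MPa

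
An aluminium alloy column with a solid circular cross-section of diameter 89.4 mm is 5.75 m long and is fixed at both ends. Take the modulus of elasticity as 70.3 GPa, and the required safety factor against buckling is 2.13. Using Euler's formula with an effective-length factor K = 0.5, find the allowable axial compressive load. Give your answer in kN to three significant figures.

P_allow = 124 kN

I = πd⁴/64 = π×89.4⁴/64 = 3.136×10^6 mm⁴.
Effective length L_e = KL = 0.5×5.75 m = 2875 mm.
Euler critical load P_cr = π²EI/L_e² = π²×70300×3.136×10^6/2875² = 263200 N.
P_allow = P_cr/n = 263200/2.13 = 123600 N.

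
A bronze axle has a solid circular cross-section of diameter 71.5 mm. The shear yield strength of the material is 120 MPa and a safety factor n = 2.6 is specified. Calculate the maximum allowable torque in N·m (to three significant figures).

T_allow = 3310 N·m

τ_allow = 120/2.6 = 46.15 MPa.
For a solid shaft T_allow = τ_allow·πd³/16; πd³/16 = π×71.5³/16 = 71770 mm³.
T_allow = 46.15×71770 = 3.313×10^6 N·mm = 3313 N·m.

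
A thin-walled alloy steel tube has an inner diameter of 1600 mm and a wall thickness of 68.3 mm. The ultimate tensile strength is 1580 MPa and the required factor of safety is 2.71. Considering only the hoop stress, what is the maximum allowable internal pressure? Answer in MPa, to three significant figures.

p_allow = 49.8 MPa

σ_allow = 1580/2.71 = 583.0 MPa.
σ_h = pD/(2t) → p_allow = 2σ_allow t/D = 2×583.0×68.3/1600 = 49.78 MPa.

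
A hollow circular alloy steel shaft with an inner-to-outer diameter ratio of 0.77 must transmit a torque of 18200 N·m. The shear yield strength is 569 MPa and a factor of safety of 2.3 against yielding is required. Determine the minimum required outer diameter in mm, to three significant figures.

τ_allow = 569/2.3 = 247.4 MPa.
For a hollow shaft τ = 16T/[πd_o³(1−k⁴)] with k = 0.77, so 1−k⁴ = 0.6485.
d_o³ = 16T/[π τ_allow (1−k⁴)] = 16×1.8200×10^7/(π×247.4×0.6485) = 577800 mm³.
d_o = 83.29 mm.

d_o = 83.3 mm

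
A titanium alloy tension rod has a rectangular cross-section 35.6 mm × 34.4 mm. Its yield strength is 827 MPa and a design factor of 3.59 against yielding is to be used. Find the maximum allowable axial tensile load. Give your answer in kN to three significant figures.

F_allow = 282 kN

σ_allow = 827/3.59 = 230.4 MPa.
A = 35.6×34.4 = 1225 mm².
F_allow = σ_allow × A = 230.4×1225 = 282100 N.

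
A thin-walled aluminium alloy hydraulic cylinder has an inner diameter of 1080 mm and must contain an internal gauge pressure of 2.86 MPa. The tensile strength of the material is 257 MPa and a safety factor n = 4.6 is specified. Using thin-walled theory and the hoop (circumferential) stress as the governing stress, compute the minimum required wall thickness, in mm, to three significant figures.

σ_allow = 257/4.6 = 55.87 MPa.
Hoop stress σ_h = pD/(2t), so t = pD/(2σ_allow) = 2.86×1080/(2×55.87) = 27.64 mm.

t = 27.6 mm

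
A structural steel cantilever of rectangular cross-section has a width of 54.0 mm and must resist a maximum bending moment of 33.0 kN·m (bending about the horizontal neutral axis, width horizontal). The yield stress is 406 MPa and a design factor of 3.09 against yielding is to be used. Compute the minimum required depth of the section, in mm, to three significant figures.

σ_allow = 406/3.09 = 131.4 MPa.
For a rectangular section σ = 6M/(bh²), so h² = 6M/(b σ_allow) = 6×3.3000×10^7/(54.0×131.4) = 27910 mm².
h = 167.1 mm.

h = 167 mm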